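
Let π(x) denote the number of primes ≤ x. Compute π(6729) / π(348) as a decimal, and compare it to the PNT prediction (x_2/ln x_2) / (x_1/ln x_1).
π(6729)/π(348) = 867/69 ≈ 12.5652;  PNT prediction ≈ 12.8383.

π(348) = 69 and π(6729) = 867, so π(6729)/π(348) ≈ 12.5652. The PNT-predicted ratio is (6729/ln(6729)) / (348/ln(348)) ≈ 12.8383. The two agree to within a few percent, as expected.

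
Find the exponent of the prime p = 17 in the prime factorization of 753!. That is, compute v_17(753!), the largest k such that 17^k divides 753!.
v_17(753!) = 46

Legendre's formula: v_p(n!) = Σ_{k ≥ 1} ⌊n / p^k⌋. For p = 17, n = 753, the terms are:
  ⌊753/17^1⌋ = ⌊753/17⌋ = 44
  ⌊753/17^2⌋ = ⌊753/289⌋ = 2
(the next term ⌊753/17^3⌋ = 0, terminating the sum). Summing: v_17(753!) = 44 + 2 = 46.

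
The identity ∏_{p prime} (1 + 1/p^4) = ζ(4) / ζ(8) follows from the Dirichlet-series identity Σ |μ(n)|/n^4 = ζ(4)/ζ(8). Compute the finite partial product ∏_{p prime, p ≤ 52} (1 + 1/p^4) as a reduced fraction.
∏ = 47811026860845170938198805915402199301066734558460286583378224128/44354583229145063659978971326989541656878007876738536067589135625

The primes p ≤ 52 are [2, 3, 5, 7, 11, 13, 17, 19, 23, 29, 31, 37, 41, 43, 47]. For each, (1 + 1/p^4) = (p^4 + 1)/p^4. Multiplying these fractions over p ∈ [2, 3, 5, 7, 11, 13, 17, 19, 23, 29, 31, 37, 41, 43, 47] gives 47811026860845170938198805915402199301066734558460286583378224128/44354583229145063659978971326989541656878007876738536067589135625. (In the limit P → ∞ this tends to ζ(4)/ζ(8).)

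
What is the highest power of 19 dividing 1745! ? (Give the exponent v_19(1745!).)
v_19(1745!) = 95

Legendre's formula: v_p(n!) = Σ_{k ≥ 1} ⌊n / p^k⌋. For p = 19, n = 1745, the terms are:
  ⌊1745/19^1⌋ = ⌊1745/19⌋ = 91
  ⌊1745/19^2⌋ = ⌊1745/361⌋ = 4
(the next term ⌊1745/19^3⌋ = 0, terminating the sum). Summing: v_19(1745!) = 91 + 4 = 95.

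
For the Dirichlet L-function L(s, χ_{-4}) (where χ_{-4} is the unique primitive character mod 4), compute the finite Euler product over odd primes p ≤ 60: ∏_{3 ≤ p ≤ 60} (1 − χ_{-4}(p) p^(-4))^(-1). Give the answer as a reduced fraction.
∏ = 183445748413257490575399266073534557279290897400455519407927913/185496494900685179853577258476392044643206802826790649934643200

The odd primes p ≤ 60 are [3, 5, 7, 11, 13, 17, 19, 23, 29, 31, 37, 41, 43, 47, 53, 59]. For each, χ(p) = 1 if p ≡ 1 mod 4, χ(p) = −1 if p ≡ 3 mod 4. Taking (1 − χ(p)/p^4)^(-1) = p^4/(p^4 − χ(p)): (1 − (-1)/3^4)^(-1) · (1 − (1)/5^4)^(-1) · (1 − (-1)/7^4)^(-1) · (1 − (-1)/11^4)^(-1) · (1 − (1)/13^4)^(-1) · (1 − (1)/17^4)^(-1) · (1 − (-1)/19^4)^(-1) · (1 − (-1)/23^4)^(-1) · (1 − (1)/29^4)^(-1) · (1 − (-1)/31^4)^(-1) · (1 − (1)/37^4)^(-1) · (1 − (1)/41^4)^(-1) · (1 − (-1)/43^4)^(-1) · (1 − (-1)/47^4)^(-1) · (1 − (1)/53^4)^(-1) · (1 − (-1)/59^4)^(-1) = 183445748413257490575399266073534557279290897400455519407927913/185496494900685179853577258476392044643206802826790649934643200.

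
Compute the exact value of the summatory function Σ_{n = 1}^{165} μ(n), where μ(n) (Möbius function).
Σ_{n ≤ 165} μ(n) = -1

Compute μ(n) for each 1 ≤ n ≤ 165: μ(1) = 1, μ(2) = -1, μ(3) = -1, μ(4) = 0, μ(5) = -1, μ(6) = 1, μ(7) = -1, μ(8) = 0, μ(9) = 0, μ(10) = 1, μ(11) = -1, μ(12) = 0, μ(13) = -1, μ(14) = 1, μ(15) = 1, μ(16) = 0, μ(17) = -1, μ(18) = 0, μ(19) = -1, μ(20) = 0, μ(21) = 1, μ(22) = 1, μ(23) = -1, μ(24) = 0, μ(25) = 0, μ(26) = 1, μ(27) = 0, μ(28) = 0, μ(29) = -1, μ(30) = -1, μ(31) = -1, μ(32) = 0, μ(33) = 1, μ(34) = 1, μ(35) = 1, μ(36) = 0, μ(37) = -1, μ(38) = 1, μ(39) = 1, μ(40) = 0, μ(41) = -1, μ(42) = -1, μ(43) = -1, μ(44) = 0, μ(45) = 0, μ(46) = 1, μ(47) = -1, μ(48) = 0, μ(49) = 0, μ(50) = 0, μ(51) = 1, μ(52) = 0, μ(53) = -1, μ(54) = 0, μ(55) = 1, μ(56) = 0, μ(57) = 1, μ(58) = 1, μ(59) = -1, μ(60) = 0, μ(61) = -1, μ(62) = 1, μ(63) = 0, μ(64) = 0, μ(65) = 1, μ(66) = -1, μ(67) = -1, μ(68) = 0, μ(69) = 1, μ(70) = -1, μ(71) = -1, μ(72) = 0, μ(73) = -1, μ(74) = 1, μ(75) = 0, μ(76) = 0, μ(77) = 1, μ(78) = -1, μ(79) = -1, μ(80) = 0, μ(81) = 0, μ(82) = 1, μ(83) = -1, μ(84) = 0, μ(85) = 1, μ(86) = 1, μ(87) = 1, μ(88) = 0, μ(89) = -1, μ(90) = 0, μ(91) = 1, μ(92) = 0, μ(93) = 1, μ(94) = 1, μ(95) = 1, μ(96) = 0, μ(97) = -1, μ(98) = 0, μ(99) = 0, μ(100) = 0, μ(101) = -1, μ(102) = -1, μ(103) = -1, μ(104) = 0, μ(105) = -1, μ(106) = 1, μ(107) = -1, μ(108) = 0, μ(109) = -1, μ(110) = -1, μ(111) = 1, μ(112) = 0, μ(113) = -1, μ(114) = -1, μ(115) = 1, μ(116) = 0, μ(117) = 0, μ(118) = 1, μ(119) = 1, μ(120) = 0, μ(121) = 0, μ(122) = 1, μ(123) = 1, μ(124) = 0, μ(125) = 0, μ(126) = 0, μ(127) = -1, μ(128) = 0, μ(129) = 1, μ(130) = -1, μ(131) = -1, μ(132) = 0, μ(133) = 1, μ(134) = 1, μ(135) = 0, μ(136) = 0, μ(137) = -1, μ(138) = -1, μ(139) = -1, μ(140) = 0, μ(141) = 1, μ(142) = 1, μ(143) = 1, μ(144) = 0, μ(145) = 1, μ(146) = 1, μ(147) = 0, μ(148) = 0, μ(149) = -1, μ(150) = 0, μ(151) = -1, μ(152) = 0, μ(153) = 0, μ(154) = -1, μ(155) = 1, μ(156) = 0, μ(157) = -1, μ(158) = 1, μ(159) = 1, μ(160) = 0, μ(161) = 1, μ(162) = 0, μ(163) = -1, μ(164) = 0, μ(165) = -1. Summing all 165 values: -1. (Mertens function M(x) = Σ_{n ≤ x} μ(n); on average M(x) should be small (PNT ⟺ M(x) = o(x)).)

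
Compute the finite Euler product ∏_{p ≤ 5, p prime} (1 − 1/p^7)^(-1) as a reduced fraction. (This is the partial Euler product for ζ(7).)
∏ = 2733750000/2711117641

The primes p ≤ 5 are [2, 3, 5]. For each prime, (1 − 1/p^7)^(-1) = p^7 / (p^7 − 1). The product is (1 − 1/2^7)^(-1), (1 − 1/3^7)^(-1), (1 − 1/5^7)^(-1) = ∏ p^7 / (p^7 − 1) = 2733750000/2711117641.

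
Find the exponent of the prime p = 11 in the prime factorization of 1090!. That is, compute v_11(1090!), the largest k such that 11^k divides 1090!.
v_11(1090!) = 108

Legendre's formula: v_p(n!) = Σ_{k ≥ 1} ⌊n / p^k⌋. For p = 11, n = 1090, the terms are:
  ⌊1090/11^1⌋ = ⌊1090/11⌋ = 99
  ⌊1090/11^2⌋ = ⌊1090/121⌋ = 9
(the next term ⌊1090/11^3⌋ = 0, terminating the sum). Summing: v_11(1090!) = 99 + 9 = 108.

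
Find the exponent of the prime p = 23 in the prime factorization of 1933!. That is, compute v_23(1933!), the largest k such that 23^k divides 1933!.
v_23(1933!) = 87

Legendre's formula: v_p(n!) = Σ_{k ≥ 1} ⌊n / p^k⌋. For p = 23, n = 1933, the terms are:
  ⌊1933/23^1⌋ = ⌊1933/23⌋ = 84
  ⌊1933/23^2⌋ = ⌊1933/529⌋ = 3
(the next term ⌊1933/23^3⌋ = 0, terminating the sum). Summing: v_23(1933!) = 84 + 3 = 87.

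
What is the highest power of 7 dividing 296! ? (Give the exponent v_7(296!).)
v_7(296!) = 48

Legendre's formula: v_p(n!) = Σ_{k ≥ 1} ⌊n / p^k⌋. For p = 7, n = 296, the terms are:
  ⌊296/7^1⌋ = ⌊296/7⌋ = 42
  ⌊296/7^2⌋ = ⌊296/49⌋ = 6
(the next term ⌊296/7^3⌋ = 0, terminating the sum). Summing: v_7(296!) = 42 + 6 = 48.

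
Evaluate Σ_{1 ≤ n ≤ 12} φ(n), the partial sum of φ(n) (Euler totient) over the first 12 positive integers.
Σ_{n ≤ 12} φ(n) = 46

Compute φ(n) for each 1 ≤ n ≤ 12: φ(1) = 1, φ(2) = 1, φ(3) = 2, φ(4) = 2, φ(5) = 4, φ(6) = 2, φ(7) = 6, φ(8) = 4, φ(9) = 6, φ(10) = 4, φ(11) = 10, φ(12) = 4. Summing all 12 values: 46. (Average order: Σ_{n ≤ x} φ(n) ~ (3/π²) x². For x = 12, (3/π²)·12² ≈ 43.77.)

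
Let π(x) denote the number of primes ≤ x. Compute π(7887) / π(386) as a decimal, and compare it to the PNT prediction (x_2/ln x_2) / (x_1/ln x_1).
π(7887)/π(386) = 997/76 ≈ 13.1184;  PNT prediction ≈ 13.5622.

π(386) = 76 and π(7887) = 997, so π(7887)/π(386) ≈ 13.1184. The PNT-predicted ratio is (7887/ln(7887)) / (386/ln(386)) ≈ 13.5622. The two agree to within a few percent, as expected.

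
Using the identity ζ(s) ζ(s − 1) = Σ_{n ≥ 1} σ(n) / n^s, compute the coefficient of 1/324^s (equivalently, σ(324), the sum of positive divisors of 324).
σ(324) = 847

In the product (Σ m^0/m^s)(Σ k / k^s) = Σ (Σ_{d | n} d) / n^s, the coefficient of 1/n^s is σ(n) = Σ_{d | n} d. For n = 324, divisors are [1, 2, 3, 4, 6, 9, 12, 18, 27, 36, 54, 81, 108, 162, 324]; summing: σ(324) = 847.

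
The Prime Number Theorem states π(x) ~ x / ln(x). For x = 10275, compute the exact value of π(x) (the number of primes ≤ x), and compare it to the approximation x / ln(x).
π(10275) = 1261;  x/ln(x) ≈ 1112.32;  relative error ≈ 11.79%.

Directly count primes up to 10275: π(10275) = 1261. The PNT approximation gives 10275/ln(10275) ≈ 10275/9.23747 ≈ 1112.32. Relative error (π(x) − x/ln(x)) / π(x) ≈ 11.79%; the approximation is known to undercount slightly (Li(x) is a better estimate).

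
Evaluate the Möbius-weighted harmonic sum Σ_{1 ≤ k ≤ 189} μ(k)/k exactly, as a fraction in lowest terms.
Σ μ(k)/k = -27041902300620416603296223594221152327628829604011718275600551594065857/5397346292805549782720214077673687806275517530364350655459511599582614290

Values of μ(k) for 1 ≤ k ≤ 189: μ(1) = 1, μ(2) = -1, μ(3) = -1, μ(5) = -1, μ(6) = 1, μ(7) = -1, μ(10) = 1, μ(11) = -1, μ(13) = -1, μ(14) = 1, μ(15) = 1, μ(17) = -1, μ(19) = -1, μ(21) = 1, μ(22) = 1, μ(23) = -1, μ(26) = 1, μ(29) = -1, μ(30) = -1, μ(31) = -1, μ(33) = 1, μ(34) = 1, μ(35) = 1, μ(37) = -1, μ(38) = 1, μ(39) = 1, μ(41) = -1, μ(42) = -1, μ(43) = -1, μ(46) = 1, μ(47) = -1, μ(51) = 1, μ(53) = -1, μ(55) = 1, μ(57) = 1, μ(58) = 1, μ(59) = -1, μ(61) = -1, μ(62) = 1, μ(65) = 1, μ(66) = -1, μ(67) = -1, μ(69) = 1, μ(70) = -1, μ(71) = -1, μ(73) = -1, μ(74) = 1, μ(77) = 1, μ(78) = -1, μ(79) = -1, μ(82) = 1, μ(83) = -1, μ(85) = 1, μ(86) = 1, μ(87) = 1, μ(89) = -1, μ(91) = 1, μ(93) = 1, μ(94) = 1, μ(95) = 1, μ(97) = -1, μ(101) = -1, μ(102) = -1, μ(103) = -1, μ(105) = -1, μ(106) = 1, μ(107) = -1, μ(109) = -1, μ(110) = -1, μ(111) = 1, μ(113) = -1, μ(114) = -1, μ(115) = 1, μ(118) = 1, μ(119) = 1, μ(122) = 1, μ(123) = 1, μ(127) = -1, μ(129) = 1, μ(130) = -1, μ(131) = -1, μ(133) = 1, μ(134) = 1, μ(137) = -1, μ(138) = -1, μ(139) = -1, μ(141) = 1, μ(142) = 1, μ(143) = 1, μ(145) = 1, μ(146) = 1, μ(149) = -1, μ(151) = -1, μ(154) = -1, μ(155) = 1, μ(157) = -1, μ(158) = 1, μ(159) = 1, μ(161) = 1, μ(163) = -1, μ(165) = -1, μ(166) = 1, μ(167) = -1, μ(170) = -1, μ(173) = -1, μ(174) = -1, μ(177) = 1, μ(178) = 1, μ(179) = -1, μ(181) = -1, μ(182) = -1, μ(183) = 1, μ(185) = 1, μ(186) = -1, μ(187) = 1, with μ = 0 on non-squarefree integers. Summing μ(k)/k for k where μ(k) ≠ 0 gives -27041902300620416603296223594221152327628829604011718275600551594065857/5397346292805549782720214077673687806275517530364350655459511599582614290 ≈ -0.0050. (PNT ⟺ this sum → 0 as n → ∞.)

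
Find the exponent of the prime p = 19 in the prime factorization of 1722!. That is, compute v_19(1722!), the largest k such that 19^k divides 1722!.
v_19(1722!) = 94

Legendre's formula: v_p(n!) = Σ_{k ≥ 1} ⌊n / p^k⌋. For p = 19, n = 1722, the terms are:
  ⌊1722/19^1⌋ = ⌊1722/19⌋ = 90
  ⌊1722/19^2⌋ = ⌊1722/361⌋ = 4
(the next term ⌊1722/19^3⌋ = 0, terminating the sum). Summing: v_19(1722!) = 90 + 4 = 94.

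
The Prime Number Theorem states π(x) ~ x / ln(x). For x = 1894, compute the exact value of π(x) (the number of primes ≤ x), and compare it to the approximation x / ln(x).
π(1894) = 290;  x/ln(x) ≈ 250.98;  relative error ≈ 13.46%.

Directly count primes up to 1894: π(1894) = 290. The PNT approximation gives 1894/ln(1894) ≈ 1894/7.54645 ≈ 250.98. Relative error (π(x) − x/ln(x)) / π(x) ≈ 13.46%; the approximation is known to undercount slightly (Li(x) is a better estimate).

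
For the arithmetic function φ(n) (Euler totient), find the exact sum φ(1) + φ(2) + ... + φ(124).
Σ_{n ≤ 124} φ(n) = 4696

Compute φ(n) for each 1 ≤ n ≤ 124: φ(1) = 1, φ(2) = 1, φ(3) = 2, φ(4) = 2, φ(5) = 4, φ(6) = 2, φ(7) = 6, φ(8) = 4, φ(9) = 6, φ(10) = 4, φ(11) = 10, φ(12) = 4, φ(13) = 12, φ(14) = 6, φ(15) = 8, φ(16) = 8, φ(17) = 16, φ(18) = 6, φ(19) = 18, φ(20) = 8, φ(21) = 12, φ(22) = 10, φ(23) = 22, φ(24) = 8, φ(25) = 20, φ(26) = 12, φ(27) = 18, φ(28) = 12, φ(29) = 28, φ(30) = 8, φ(31) = 30, φ(32) = 16, φ(33) = 20, φ(34) = 16, φ(35) = 24, φ(36) = 12, φ(37) = 36, φ(38) = 18, φ(39) = 24, φ(40) = 16, φ(41) = 40, φ(42) = 12, φ(43) = 42, φ(44) = 20, φ(45) = 24, φ(46) = 22, φ(47) = 46, φ(48) = 16, φ(49) = 42, φ(50) = 20, φ(51) = 32, φ(52) = 24, φ(53) = 52, φ(54) = 18, φ(55) = 40, φ(56) = 24, φ(57) = 36, φ(58) = 28, φ(59) = 58, φ(60) = 16, φ(61) = 60, φ(62) = 30, φ(63) = 36, φ(64) = 32, φ(65) = 48, φ(66) = 20, φ(67) = 66, φ(68) = 32, φ(69) = 44, φ(70) = 24, φ(71) = 70, φ(72) = 24, φ(73) = 72, φ(74) = 36, φ(75) = 40, φ(76) = 36, φ(77) = 60, φ(78) = 24, φ(79) = 78, φ(80) = 32, φ(81) = 54, φ(82) = 40, φ(83) = 82, φ(84) = 24, φ(85) = 64, φ(86) = 42, φ(87) = 56, φ(88) = 40, φ(89) = 88, φ(90) = 24, φ(91) = 72, φ(92) = 44, φ(93) = 60, φ(94) = 46, φ(95) = 72, φ(96) = 32, φ(97) = 96, φ(98) = 42, φ(99) = 60, φ(100) = 40, φ(101) = 100, φ(102) = 32, φ(103) = 102, φ(104) = 48, φ(105) = 48, φ(106) = 52, φ(107) = 106, φ(108) = 36, φ(109) = 108, φ(110) = 40, φ(111) = 72, φ(112) = 48, φ(113) = 112, φ(114) = 36, φ(115) = 88, φ(116) = 56, φ(117) = 72, φ(118) = 58, φ(119) = 96, φ(120) = 32, φ(121) = 110, φ(122) = 60, φ(123) = 80, φ(124) = 60. Summing all 124 values: 4696. (Average order: Σ_{n ≤ x} φ(n) ~ (3/π²) x². For x = 124, (3/π²)·124² ≈ 4673.74.)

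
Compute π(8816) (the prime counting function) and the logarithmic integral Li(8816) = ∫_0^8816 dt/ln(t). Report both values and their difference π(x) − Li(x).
π(8816) = 1097;  Li(8816) ≈ 1116.72;  π(x) − Li(x) ≈ -19.72.

Direct count of primes ≤ 8816 gives π(8816) = 1097. Numerical evaluation of the logarithmic integral gives Li(8816) ≈ 1116.72. The difference π(x) − Li(x) ≈ -19.72 is typically negative for small/moderate x (Li(x) overestimates), though Littlewood's theorem shows this sign changes infinitely often.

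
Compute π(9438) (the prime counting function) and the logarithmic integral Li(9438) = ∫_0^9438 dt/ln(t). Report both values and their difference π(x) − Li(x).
π(9438) = 1169;  Li(9438) ≈ 1184.93;  π(x) − Li(x) ≈ -15.93.

Direct count of primes ≤ 9438 gives π(9438) = 1169. Numerical evaluation of the logarithmic integral gives Li(9438) ≈ 1184.93. The difference π(x) − Li(x) ≈ -15.93 is typically negative for small/moderate x (Li(x) overestimates), though Littlewood's theorem shows this sign changes infinitely often.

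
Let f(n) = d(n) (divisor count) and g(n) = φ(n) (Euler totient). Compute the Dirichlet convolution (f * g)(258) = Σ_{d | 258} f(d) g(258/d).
(d * φ)(258) = 528

Divisors of 258: [1, 2, 3, 6, 43, 86, 129, 258]. For each d | 258:
  d = 1: d(1) · φ(258/1) = 1 · 84 = 84
  d = 2: d(2) · φ(258/2) = 2 · 84 = 168
  d = 3: d(3) · φ(258/3) = 2 · 42 = 84
  d = 6: d(6) · φ(258/6) = 4 · 42 = 168
  d = 43: d(43) · φ(258/43) = 2 · 2 = 4
  d = 86: d(86) · φ(258/86) = 4 · 2 = 8
  d = 129: d(129) · φ(258/129) = 4 · 1 = 4
  d = 258: d(258) · φ(258/258) = 8 · 1 = 8
Summing: (d * φ)(258) = 84 + 168 + 84 + 168 + 4 + 8 + 4 + 8 = 528.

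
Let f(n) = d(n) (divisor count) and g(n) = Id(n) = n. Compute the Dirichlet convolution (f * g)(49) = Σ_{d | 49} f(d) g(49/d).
(d * Id)(49) = 66

Divisors of 49: [1, 7, 49]. For each d | 49:
  d = 1: d(1) · Id(49/1) = 1 · 49 = 49
  d = 7: d(7) · Id(49/7) = 2 · 7 = 14
  d = 49: d(49) · Id(49/49) = 3 · 1 = 3
Summing: (d * Id)(49) = 49 + 14 + 3 = 66.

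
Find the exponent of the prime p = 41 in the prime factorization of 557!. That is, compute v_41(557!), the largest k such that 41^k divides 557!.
v_41(557!) = 13

Legendre's formula: v_p(n!) = Σ_{k ≥ 1} ⌊n / p^k⌋. For p = 41, n = 557, the terms are:
  ⌊557/41^1⌋ = ⌊557/41⌋ = 13
(the next term ⌊557/41^2⌋ = 0, terminating the sum). Summing: v_41(557!) = 13 = 13.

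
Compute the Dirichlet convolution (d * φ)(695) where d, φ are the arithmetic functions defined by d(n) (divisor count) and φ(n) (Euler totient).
(d * φ)(695) = 840

Divisors of 695: [1, 5, 139, 695]. For each d | 695:
  d = 1: d(1) · φ(695/1) = 1 · 552 = 552
  d = 5: d(5) · φ(695/5) = 2 · 138 = 276
  d = 139: d(139) · φ(695/139) = 2 · 4 = 8
  d = 695: d(695) · φ(695/695) = 4 · 1 = 4
Summing: (d * φ)(695) = 552 + 276 + 8 + 4 = 840.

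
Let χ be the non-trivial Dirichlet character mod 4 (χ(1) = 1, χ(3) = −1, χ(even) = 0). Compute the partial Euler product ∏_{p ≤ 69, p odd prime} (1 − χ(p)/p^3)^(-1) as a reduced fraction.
∏ = 497044101252700953274063170881740849527845657594881/512972994773739111227016105418519405174088647311360

The odd primes p ≤ 69 are [3, 5, 7, 11, 13, 17, 19, 23, 29, 31, 37, 41, 43, 47, 53, 59, 61, 67]. For each, χ(p) = 1 if p ≡ 1 mod 4, χ(p) = −1 if p ≡ 3 mod 4. Taking (1 − χ(p)/p^3)^(-1) = p^3/(p^3 − χ(p)): (1 − (-1)/3^3)^(-1) · (1 − (1)/5^3)^(-1) · (1 − (-1)/7^3)^(-1) · (1 − (-1)/11^3)^(-1) · (1 − (1)/13^3)^(-1) · (1 − (1)/17^3)^(-1) · (1 − (-1)/19^3)^(-1) · (1 − (-1)/23^3)^(-1) · (1 − (1)/29^3)^(-1) · (1 − (-1)/31^3)^(-1) · (1 − (1)/37^3)^(-1) · (1 − (1)/41^3)^(-1) · (1 − (-1)/43^3)^(-1) · (1 − (-1)/47^3)^(-1) · (1 − (1)/53^3)^(-1) · (1 − (-1)/59^3)^(-1) · (1 − (1)/61^3)^(-1) · (1 − (-1)/67^3)^(-1) = 497044101252700953274063170881740849527845657594881/512972994773739111227016105418519405174088647311360.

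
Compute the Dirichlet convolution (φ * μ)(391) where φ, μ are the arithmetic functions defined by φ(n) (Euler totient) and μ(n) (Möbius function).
(φ * μ)(391) = 315

Divisors of 391: [1, 17, 23, 391]. For each d | 391:
  d = 1: φ(1) · μ(391/1) = 1 · 1 = 1
  d = 17: φ(17) · μ(391/17) = 16 · -1 = -16
  d = 23: φ(23) · μ(391/23) = 22 · -1 = -22
  d = 391: φ(391) · μ(391/391) = 352 · 1 = 352
Summing: (φ * μ)(391) = 1 + -16 + -22 + 352 = 315.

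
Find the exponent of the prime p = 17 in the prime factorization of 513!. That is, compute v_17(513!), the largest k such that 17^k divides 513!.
v_17(513!) = 31

Legendre's formula: v_p(n!) = Σ_{k ≥ 1} ⌊n / p^k⌋. For p = 17, n = 513, the terms are:
  ⌊513/17^1⌋ = ⌊513/17⌋ = 30
  ⌊513/17^2⌋ = ⌊513/289⌋ = 1
(the next term ⌊513/17^3⌋ = 0, terminating the sum). Summing: v_17(513!) = 30 + 1 = 31.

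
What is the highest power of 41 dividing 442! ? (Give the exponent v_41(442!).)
v_41(442!) = 10

Legendre's formula: v_p(n!) = Σ_{k ≥ 1} ⌊n / p^k⌋. For p = 41, n = 442, the terms are:
  ⌊442/41^1⌋ = ⌊442/41⌋ = 10
(the next term ⌊442/41^2⌋ = 0, terminating the sum). Summing: v_41(442!) = 10 = 10.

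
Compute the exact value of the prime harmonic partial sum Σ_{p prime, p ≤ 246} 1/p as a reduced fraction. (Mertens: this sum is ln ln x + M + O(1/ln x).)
Σ 1/p = 506873196134241441348690763593294873492730445394823722837469097176314709804649267964680634478659521/256041159035492609053110100510385311995538591998443060216114576417920917800321526504084465112487730

π(246) = 53, so the primes ≤ 246 are [2, 3, 5, 7, 11, 13, 17, 19, 23, 29, 31, 37, 41, 43, 47, 53, 59, 61, 67, 71, 73, 79, 83, 89, 97, 101, 103, 107, 109, 113, 127, 131, 137, 139, 149, 151, 157, 163, 167, 173, 179, 181, 191, 193, 197, 199, 211, 223, 227, 229, 233, 239, 241]. Summing 1/p over these primes: 506873196134241441348690763593294873492730445394823722837469097176314709804649267964680634478659521/256041159035492609053110100510385311995538591998443060216114576417920917800321526504084465112487730 ≈ 1.9797. Mertens estimate ln ln(246) + 0.2615 ≈ 1.9672.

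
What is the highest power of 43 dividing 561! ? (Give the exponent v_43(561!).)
v_43(561!) = 13

Legendre's formula: v_p(n!) = Σ_{k ≥ 1} ⌊n / p^k⌋. For p = 43, n = 561, the terms are:
  ⌊561/43^1⌋ = ⌊561/43⌋ = 13
(the next term ⌊561/43^2⌋ = 0, terminating the sum). Summing: v_43(561!) = 13 = 13.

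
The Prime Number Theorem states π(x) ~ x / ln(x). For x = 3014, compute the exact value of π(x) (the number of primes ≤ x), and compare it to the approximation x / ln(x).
π(3014) = 432;  x/ln(x) ≈ 376.23;  relative error ≈ 12.91%.

Directly count primes up to 3014: π(3014) = 432. The PNT approximation gives 3014/ln(3014) ≈ 3014/8.01102 ≈ 376.23. Relative error (π(x) − x/ln(x)) / π(x) ≈ 12.91%; the approximation is known to undercount slightly (Li(x) is a better estimate).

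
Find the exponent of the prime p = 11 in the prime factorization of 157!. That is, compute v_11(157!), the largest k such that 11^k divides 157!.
v_11(157!) = 15

Legendre's formula: v_p(n!) = Σ_{k ≥ 1} ⌊n / p^k⌋. For p = 11, n = 157, the terms are:
  ⌊157/11^1⌋ = ⌊157/11⌋ = 14
  ⌊157/11^2⌋ = ⌊157/121⌋ = 1
(the next term ⌊157/11^3⌋ = 0, terminating the sum). Summing: v_11(157!) = 14 + 1 = 15.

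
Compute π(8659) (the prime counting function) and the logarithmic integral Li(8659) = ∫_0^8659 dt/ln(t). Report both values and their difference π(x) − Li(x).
π(8659) = 1077;  Li(8659) ≈ 1099.42;  π(x) − Li(x) ≈ -22.42.

Direct count of primes ≤ 8659 gives π(8659) = 1077. Numerical evaluation of the logarithmic integral gives Li(8659) ≈ 1099.42. The difference π(x) − Li(x) ≈ -22.42 is typically negative for small/moderate x (Li(x) overestimates), though Littlewood's theorem shows this sign changes infinitely often.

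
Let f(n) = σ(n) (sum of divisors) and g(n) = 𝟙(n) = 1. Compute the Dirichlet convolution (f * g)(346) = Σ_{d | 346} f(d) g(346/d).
(σ * 𝟙)(346) = 700

Divisors of 346: [1, 2, 173, 346]. For each d | 346:
  d = 1: σ(1) · 𝟙(346/1) = 1 · 1 = 1
  d = 2: σ(2) · 𝟙(346/2) = 3 · 1 = 3
  d = 173: σ(173) · 𝟙(346/173) = 174 · 1 = 174
  d = 346: σ(346) · 𝟙(346/346) = 522 · 1 = 522
Summing: (σ * 𝟙)(346) = 1 + 3 + 174 + 522 = 700.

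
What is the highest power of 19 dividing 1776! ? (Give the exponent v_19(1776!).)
v_19(1776!) = 97

Legendre's formula: v_p(n!) = Σ_{k ≥ 1} ⌊n / p^k⌋. For p = 19, n = 1776, the terms are:
  ⌊1776/19^1⌋ = ⌊1776/19⌋ = 93
  ⌊1776/19^2⌋ = ⌊1776/361⌋ = 4
(the next term ⌊1776/19^3⌋ = 0, terminating the sum). Summing: v_19(1776!) = 93 + 4 = 97.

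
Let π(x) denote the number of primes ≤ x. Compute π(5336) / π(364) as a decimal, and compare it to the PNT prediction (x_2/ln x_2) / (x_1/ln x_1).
π(5336)/π(364) = 706/72 ≈ 9.8056;  PNT prediction ≈ 10.0729.

π(364) = 72 and π(5336) = 706, so π(5336)/π(364) ≈ 9.8056. The PNT-predicted ratio is (5336/ln(5336)) / (364/ln(364)) ≈ 10.0729. The two agree to within a few percent, as expected.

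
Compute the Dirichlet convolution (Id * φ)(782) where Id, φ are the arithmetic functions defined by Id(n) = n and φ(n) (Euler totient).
(Id * φ)(782) = 4455

Divisors of 782: [1, 2, 17, 23, 34, 46, 391, 782]. For each d | 782:
  d = 1: Id(1) · φ(782/1) = 1 · 352 = 352
  d = 2: Id(2) · φ(782/2) = 2 · 352 = 704
  d = 17: Id(17) · φ(782/17) = 17 · 22 = 374
  d = 23: Id(23) · φ(782/23) = 23 · 16 = 368
  d = 34: Id(34) · φ(782/34) = 34 · 22 = 748
  d = 46: Id(46) · φ(782/46) = 46 · 16 = 736
  d = 391: Id(391) · φ(782/391) = 391 · 1 = 391
  d = 782: Id(782) · φ(782/782) = 782 · 1 = 782
Summing: (Id * φ)(782) = 352 + 704 + 374 + 368 + 748 + 736 + 391 + 782 = 4455.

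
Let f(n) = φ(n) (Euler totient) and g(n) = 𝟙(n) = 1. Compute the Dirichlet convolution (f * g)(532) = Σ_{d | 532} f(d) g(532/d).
(φ * 𝟙)(532) = 532

Divisors of 532: [1, 2, 4, 7, 14, 19, 28, 38, 76, 133, 266, 532]. For each d | 532:
  d = 1: φ(1) · 𝟙(532/1) = 1 · 1 = 1
  d = 2: φ(2) · 𝟙(532/2) = 1 · 1 = 1
  d = 4: φ(4) · 𝟙(532/4) = 2 · 1 = 2
  d = 7: φ(7) · 𝟙(532/7) = 6 · 1 = 6
  d = 14: φ(14) · 𝟙(532/14) = 6 · 1 = 6
  d = 19: φ(19) · 𝟙(532/19) = 18 · 1 = 18
  d = 28: φ(28) · 𝟙(532/28) = 12 · 1 = 12
  d = 38: φ(38) · 𝟙(532/38) = 18 · 1 = 18
  d = 76: φ(76) · 𝟙(532/76) = 36 · 1 = 36
  d = 133: φ(133) · 𝟙(532/133) = 108 · 1 = 108
  d = 266: φ(266) · 𝟙(532/266) = 108 · 1 = 108
  d = 532: φ(532) · 𝟙(532/532) = 216 · 1 = 216
Summing: (φ * 𝟙)(532) = 1 + 1 + 2 + 6 + 6 + 18 + 12 + 18 + 36 + 108 + 108 + 216 = 532.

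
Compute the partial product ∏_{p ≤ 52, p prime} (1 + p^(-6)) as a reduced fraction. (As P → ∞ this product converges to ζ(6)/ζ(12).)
∏ = 862155056480201047883460386910418315829132841121015872043175453729006428800800000/847666095717512475523225986389496867701830685289319692004055511811488189213173229

The primes p ≤ 52 are [2, 3, 5, 7, 11, 13, 17, 19, 23, 29, 31, 37, 41, 43, 47]. For each, (1 + 1/p^6) = (p^6 + 1)/p^6. Multiplying these fractions over p ∈ [2, 3, 5, 7, 11, 13, 17, 19, 23, 29, 31, 37, 41, 43, 47] gives 862155056480201047883460386910418315829132841121015872043175453729006428800800000/847666095717512475523225986389496867701830685289319692004055511811488189213173229. (In the limit P → ∞ this tends to ζ(6)/ζ(12).)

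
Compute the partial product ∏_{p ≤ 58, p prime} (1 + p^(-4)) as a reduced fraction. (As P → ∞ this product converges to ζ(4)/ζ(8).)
∏ = 22191296873353842710281222970410269196792920578371108176528669216114688/20586999778381633591344384332656221508370849439367985929948634732675625

The primes p ≤ 58 are [2, 3, 5, 7, 11, 13, 17, 19, 23, 29, 31, 37, 41, 43, 47, 53]. For each, (1 + 1/p^4) = (p^4 + 1)/p^4. Multiplying these fractions over p ∈ [2, 3, 5, 7, 11, 13, 17, 19, 23, 29, 31, 37, 41, 43, 47, 53] gives 22191296873353842710281222970410269196792920578371108176528669216114688/20586999778381633591344384332656221508370849439367985929948634732675625. (In the limit P → ∞ this tends to ζ(4)/ζ(8).)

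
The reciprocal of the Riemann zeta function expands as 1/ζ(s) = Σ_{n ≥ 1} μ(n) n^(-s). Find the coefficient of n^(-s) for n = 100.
μ(100) = 0

Factor n = 100 = 2^2 · 5^2. μ(n) = 0 if any exponent ≥ 2 (not squarefree); otherwise μ(n) = (−1)^{ω(n)} where ω(n) is the number of distinct prime factors. Applying: μ(100) = 0.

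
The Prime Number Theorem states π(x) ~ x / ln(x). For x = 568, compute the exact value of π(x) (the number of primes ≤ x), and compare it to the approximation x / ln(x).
π(568) = 103;  x/ln(x) ≈ 89.56;  relative error ≈ 13.05%.

Directly count primes up to 568: π(568) = 103. The PNT approximation gives 568/ln(568) ≈ 568/6.34212 ≈ 89.56. Relative error (π(x) − x/ln(x)) / π(x) ≈ 13.05%; the approximation is known to undercount slightly (Li(x) is a better estimate).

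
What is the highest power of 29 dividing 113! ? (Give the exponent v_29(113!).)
v_29(113!) = 3

Legendre's formula: v_p(n!) = Σ_{k ≥ 1} ⌊n / p^k⌋. For p = 29, n = 113, the terms are:
  ⌊113/29^1⌋ = ⌊113/29⌋ = 3
(the next term ⌊113/29^2⌋ = 0, terminating the sum). Summing: v_29(113!) = 3 = 3.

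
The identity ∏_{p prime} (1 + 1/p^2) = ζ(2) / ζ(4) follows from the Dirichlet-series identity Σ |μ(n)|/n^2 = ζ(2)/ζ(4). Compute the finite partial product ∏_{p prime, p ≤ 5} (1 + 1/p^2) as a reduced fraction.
∏ = 13/9

The primes p ≤ 5 are [2, 3, 5]. For each, (1 + 1/p^2) = (p^2 + 1)/p^2. Multiplying these fractions over p ∈ [2, 3, 5] gives 13/9. (In the limit P → ∞ this tends to ζ(2)/ζ(4).)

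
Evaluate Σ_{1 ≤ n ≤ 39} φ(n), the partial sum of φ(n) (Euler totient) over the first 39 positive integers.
Σ_{n ≤ 39} φ(n) = 474

Compute φ(n) for each 1 ≤ n ≤ 39: φ(1) = 1, φ(2) = 1, φ(3) = 2, φ(4) = 2, φ(5) = 4, φ(6) = 2, φ(7) = 6, φ(8) = 4, φ(9) = 6, φ(10) = 4, φ(11) = 10, φ(12) = 4, φ(13) = 12, φ(14) = 6, φ(15) = 8, φ(16) = 8, φ(17) = 16, φ(18) = 6, φ(19) = 18, φ(20) = 8, φ(21) = 12, φ(22) = 10, φ(23) = 22, φ(24) = 8, φ(25) = 20, φ(26) = 12, φ(27) = 18, φ(28) = 12, φ(29) = 28, φ(30) = 8, φ(31) = 30, φ(32) = 16, φ(33) = 20, φ(34) = 16, φ(35) = 24, φ(36) = 12, φ(37) = 36, φ(38) = 18, φ(39) = 24. Summing all 39 values: 474. (Average order: Σ_{n ≤ x} φ(n) ~ (3/π²) x². For x = 39, (3/π²)·39² ≈ 462.33.)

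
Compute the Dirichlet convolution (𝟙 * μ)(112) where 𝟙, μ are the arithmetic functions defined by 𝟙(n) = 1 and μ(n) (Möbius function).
(𝟙 * μ)(112) = 0

Divisors of 112: [1, 2, 4, 7, 8, 14, 16, 28, 56, 112]. For each d | 112:
  d = 1: 𝟙(1) · μ(112/1) = 1 · 0 = 0
  d = 2: 𝟙(2) · μ(112/2) = 1 · 0 = 0
  d = 4: 𝟙(4) · μ(112/4) = 1 · 0 = 0
  d = 7: 𝟙(7) · μ(112/7) = 1 · 0 = 0
  d = 8: 𝟙(8) · μ(112/8) = 1 · 1 = 1
  d = 14: 𝟙(14) · μ(112/14) = 1 · 0 = 0
  d = 16: 𝟙(16) · μ(112/16) = 1 · -1 = -1
  d = 28: 𝟙(28) · μ(112/28) = 1 · 0 = 0
  d = 56: 𝟙(56) · μ(112/56) = 1 · -1 = -1
  d = 112: 𝟙(112) · μ(112/112) = 1 · 1 = 1
Summing: (𝟙 * μ)(112) = 0 + 0 + 0 + 0 + 1 + 0 + -1 + 0 + -1 + 1 = 0.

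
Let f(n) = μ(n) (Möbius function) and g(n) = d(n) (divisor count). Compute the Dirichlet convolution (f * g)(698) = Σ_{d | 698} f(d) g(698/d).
(μ * d)(698) = 1

Divisors of 698: [1, 2, 349, 698]. For each d | 698:
  d = 1: μ(1) · d(698/1) = 1 · 4 = 4
  d = 2: μ(2) · d(698/2) = -1 · 2 = -2
  d = 349: μ(349) · d(698/349) = -1 · 2 = -2
  d = 698: μ(698) · d(698/698) = 1 · 1 = 1
Summing: (μ * d)(698) = 4 + -2 + -2 + 1 = 1.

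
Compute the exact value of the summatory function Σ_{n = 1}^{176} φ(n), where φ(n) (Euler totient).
Σ_{n ≤ 176} φ(n) = 9450

Compute φ(n) for each 1 ≤ n ≤ 176: φ(1) = 1, φ(2) = 1, φ(3) = 2, φ(4) = 2, φ(5) = 4, φ(6) = 2, φ(7) = 6, φ(8) = 4, φ(9) = 6, φ(10) = 4, φ(11) = 10, φ(12) = 4, φ(13) = 12, φ(14) = 6, φ(15) = 8, φ(16) = 8, φ(17) = 16, φ(18) = 6, φ(19) = 18, φ(20) = 8, φ(21) = 12, φ(22) = 10, φ(23) = 22, φ(24) = 8, φ(25) = 20, φ(26) = 12, φ(27) = 18, φ(28) = 12, φ(29) = 28, φ(30) = 8, φ(31) = 30, φ(32) = 16, φ(33) = 20, φ(34) = 16, φ(35) = 24, φ(36) = 12, φ(37) = 36, φ(38) = 18, φ(39) = 24, φ(40) = 16, φ(41) = 40, φ(42) = 12, φ(43) = 42, φ(44) = 20, φ(45) = 24, φ(46) = 22, φ(47) = 46, φ(48) = 16, φ(49) = 42, φ(50) = 20, φ(51) = 32, φ(52) = 24, φ(53) = 52, φ(54) = 18, φ(55) = 40, φ(56) = 24, φ(57) = 36, φ(58) = 28, φ(59) = 58, φ(60) = 16, φ(61) = 60, φ(62) = 30, φ(63) = 36, φ(64) = 32, φ(65) = 48, φ(66) = 20, φ(67) = 66, φ(68) = 32, φ(69) = 44, φ(70) = 24, φ(71) = 70, φ(72) = 24, φ(73) = 72, φ(74) = 36, φ(75) = 40, φ(76) = 36, φ(77) = 60, φ(78) = 24, φ(79) = 78, φ(80) = 32, φ(81) = 54, φ(82) = 40, φ(83) = 82, φ(84) = 24, φ(85) = 64, φ(86) = 42, φ(87) = 56, φ(88) = 40, φ(89) = 88, φ(90) = 24, φ(91) = 72, φ(92) = 44, φ(93) = 60, φ(94) = 46, φ(95) = 72, φ(96) = 32, φ(97) = 96, φ(98) = 42, φ(99) = 60, φ(100) = 40, φ(101) = 100, φ(102) = 32, φ(103) = 102, φ(104) = 48, φ(105) = 48, φ(106) = 52, φ(107) = 106, φ(108) = 36, φ(109) = 108, φ(110) = 40, φ(111) = 72, φ(112) = 48, φ(113) = 112, φ(114) = 36, φ(115) = 88, φ(116) = 56, φ(117) = 72, φ(118) = 58, φ(119) = 96, φ(120) = 32, φ(121) = 110, φ(122) = 60, φ(123) = 80, φ(124) = 60, φ(125) = 100, φ(126) = 36, φ(127) = 126, φ(128) = 64, φ(129) = 84, φ(130) = 48, φ(131) = 130, φ(132) = 40, φ(133) = 108, φ(134) = 66, φ(135) = 72, φ(136) = 64, φ(137) = 136, φ(138) = 44, φ(139) = 138, φ(140) = 48, φ(141) = 92, φ(142) = 70, φ(143) = 120, φ(144) = 48, φ(145) = 112, φ(146) = 72, φ(147) = 84, φ(148) = 72, φ(149) = 148, φ(150) = 40, φ(151) = 150, φ(152) = 72, φ(153) = 96, φ(154) = 60, φ(155) = 120, φ(156) = 48, φ(157) = 156, φ(158) = 78, φ(159) = 104, φ(160) = 64, φ(161) = 132, φ(162) = 54, φ(163) = 162, φ(164) = 80, φ(165) = 80, φ(166) = 82, φ(167) = 166, φ(168) = 48, φ(169) = 156, φ(170) = 64, φ(171) = 108, φ(172) = 84, φ(173) = 172, φ(174) = 56, φ(175) = 120, φ(176) = 80. Summing all 176 values: 9450. (Average order: Σ_{n ≤ x} φ(n) ~ (3/π²) x². For x = 176, (3/π²)·176² ≈ 9415.57.)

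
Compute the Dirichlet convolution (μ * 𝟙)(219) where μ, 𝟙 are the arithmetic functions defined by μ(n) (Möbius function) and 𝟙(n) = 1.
(μ * 𝟙)(219) = 0

Divisors of 219: [1, 3, 73, 219]. For each d | 219:
  d = 1: μ(1) · 𝟙(219/1) = 1 · 1 = 1
  d = 3: μ(3) · 𝟙(219/3) = -1 · 1 = -1
  d = 73: μ(73) · 𝟙(219/73) = -1 · 1 = -1
  d = 219: μ(219) · 𝟙(219/219) = 1 · 1 = 1
Summing: (μ * 𝟙)(219) = 1 + -1 + -1 + 1 = 0.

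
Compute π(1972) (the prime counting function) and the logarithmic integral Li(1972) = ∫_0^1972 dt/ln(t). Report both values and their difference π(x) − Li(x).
π(1972) = 297;  Li(1972) ≈ 311.12;  π(x) − Li(x) ≈ -14.12.

Direct count of primes ≤ 1972 gives π(1972) = 297. Numerical evaluation of the logarithmic integral gives Li(1972) ≈ 311.12. The difference π(x) − Li(x) ≈ -14.12 is typically negative for small/moderate x (Li(x) overestimates), though Littlewood's theorem shows this sign changes infinitely often.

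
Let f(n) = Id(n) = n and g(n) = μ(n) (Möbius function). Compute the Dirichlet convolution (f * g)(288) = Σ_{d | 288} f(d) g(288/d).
(Id * μ)(288) = 96

Divisors of 288: [1, 2, 3, 4, 6, 8, 9, 12, 16, 18, 24, 32, 36, 48, 72, 96, 144, 288]. For each d | 288:
  d = 1: Id(1) · μ(288/1) = 1 · 0 = 0
  d = 2: Id(2) · μ(288/2) = 2 · 0 = 0
  d = 3: Id(3) · μ(288/3) = 3 · 0 = 0
  d = 4: Id(4) · μ(288/4) = 4 · 0 = 0
  d = 6: Id(6) · μ(288/6) = 6 · 0 = 0
  d = 8: Id(8) · μ(288/8) = 8 · 0 = 0
  d = 9: Id(9) · μ(288/9) = 9 · 0 = 0
  d = 12: Id(12) · μ(288/12) = 12 · 0 = 0
  d = 16: Id(16) · μ(288/16) = 16 · 0 = 0
  d = 18: Id(18) · μ(288/18) = 18 · 0 = 0
  d = 24: Id(24) · μ(288/24) = 24 · 0 = 0
  d = 32: Id(32) · μ(288/32) = 32 · 0 = 0
  d = 36: Id(36) · μ(288/36) = 36 · 0 = 0
  d = 48: Id(48) · μ(288/48) = 48 · 1 = 48
  d = 72: Id(72) · μ(288/72) = 72 · 0 = 0
  d = 96: Id(96) · μ(288/96) = 96 · -1 = -96
  d = 144: Id(144) · μ(288/144) = 144 · -1 = -144
  d = 288: Id(288) · μ(288/288) = 288 · 1 = 288
Summing: (Id * μ)(288) = 0 + 0 + 0 + 0 + 0 + 0 + 0 + 0 + 0 + 0 + 0 + 0 + 0 + 48 + 0 + -96 + -144 + 288 = 96.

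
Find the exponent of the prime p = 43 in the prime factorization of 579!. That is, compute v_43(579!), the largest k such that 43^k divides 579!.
v_43(579!) = 13

Legendre's formula: v_p(n!) = Σ_{k ≥ 1} ⌊n / p^k⌋. For p = 43, n = 579, the terms are:
  ⌊579/43^1⌋ = ⌊579/43⌋ = 13
(the next term ⌊579/43^2⌋ = 0, terminating the sum). Summing: v_43(579!) = 13 = 13.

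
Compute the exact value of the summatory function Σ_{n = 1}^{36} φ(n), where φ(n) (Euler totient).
Σ_{n ≤ 36} φ(n) = 396

Compute φ(n) for each 1 ≤ n ≤ 36: φ(1) = 1, φ(2) = 1, φ(3) = 2, φ(4) = 2, φ(5) = 4, φ(6) = 2, φ(7) = 6, φ(8) = 4, φ(9) = 6, φ(10) = 4, φ(11) = 10, φ(12) = 4, φ(13) = 12, φ(14) = 6, φ(15) = 8, φ(16) = 8, φ(17) = 16, φ(18) = 6, φ(19) = 18, φ(20) = 8, φ(21) = 12, φ(22) = 10, φ(23) = 22, φ(24) = 8, φ(25) = 20, φ(26) = 12, φ(27) = 18, φ(28) = 12, φ(29) = 28, φ(30) = 8, φ(31) = 30, φ(32) = 16, φ(33) = 20, φ(34) = 16, φ(35) = 24, φ(36) = 12. Summing all 36 values: 396. (Average order: Σ_{n ≤ x} φ(n) ~ (3/π²) x². For x = 36, (3/π²)·36² ≈ 393.94.)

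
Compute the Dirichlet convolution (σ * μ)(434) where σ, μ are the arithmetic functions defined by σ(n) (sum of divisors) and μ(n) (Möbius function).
(σ * μ)(434) = 434

Divisors of 434: [1, 2, 7, 14, 31, 62, 217, 434]. For each d | 434:
  d = 1: σ(1) · μ(434/1) = 1 · -1 = -1
  d = 2: σ(2) · μ(434/2) = 3 · 1 = 3
  d = 7: σ(7) · μ(434/7) = 8 · 1 = 8
  d = 14: σ(14) · μ(434/14) = 24 · -1 = -24
  d = 31: σ(31) · μ(434/31) = 32 · 1 = 32
  d = 62: σ(62) · μ(434/62) = 96 · -1 = -96
  d = 217: σ(217) · μ(434/217) = 256 · -1 = -256
  d = 434: σ(434) · μ(434/434) = 768 · 1 = 768
Summing: (σ * μ)(434) = -1 + 3 + 8 + -24 + 32 + -96 + -256 + 768 = 434.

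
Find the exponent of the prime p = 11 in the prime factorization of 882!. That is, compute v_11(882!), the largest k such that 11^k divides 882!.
v_11(882!) = 87

Legendre's formula: v_p(n!) = Σ_{k ≥ 1} ⌊n / p^k⌋. For p = 11, n = 882, the terms are:
  ⌊882/11^1⌋ = ⌊882/11⌋ = 80
  ⌊882/11^2⌋ = ⌊882/121⌋ = 7
(the next term ⌊882/11^3⌋ = 0, terminating the sum). Summing: v_11(882!) = 80 + 7 = 87.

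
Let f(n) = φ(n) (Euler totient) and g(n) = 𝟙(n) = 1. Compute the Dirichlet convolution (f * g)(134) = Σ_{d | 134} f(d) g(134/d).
(φ * 𝟙)(134) = 134

Divisors of 134: [1, 2, 67, 134]. For each d | 134:
  d = 1: φ(1) · 𝟙(134/1) = 1 · 1 = 1
  d = 2: φ(2) · 𝟙(134/2) = 1 · 1 = 1
  d = 67: φ(67) · 𝟙(134/67) = 66 · 1 = 66
  d = 134: φ(134) · 𝟙(134/134) = 66 · 1 = 66
Summing: (φ * 𝟙)(134) = 1 + 1 + 66 + 66 = 134.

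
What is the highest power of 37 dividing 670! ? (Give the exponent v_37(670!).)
v_37(670!) = 18

Legendre's formula: v_p(n!) = Σ_{k ≥ 1} ⌊n / p^k⌋. For p = 37, n = 670, the terms are:
  ⌊670/37^1⌋ = ⌊670/37⌋ = 18
(the next term ⌊670/37^2⌋ = 0, terminating the sum). Summing: v_37(670!) = 18 = 18.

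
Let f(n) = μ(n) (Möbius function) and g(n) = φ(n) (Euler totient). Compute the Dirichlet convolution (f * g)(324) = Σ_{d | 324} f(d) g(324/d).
(μ * φ)(324) = 36

Divisors of 324: [1, 2, 3, 4, 6, 9, 12, 18, 27, 36, 54, 81, 108, 162, 324]. For each d | 324:
  d = 1: μ(1) · φ(324/1) = 1 · 108 = 108
  d = 2: μ(2) · φ(324/2) = -1 · 54 = -54
  d = 3: μ(3) · φ(324/3) = -1 · 36 = -36
  d = 4: μ(4) · φ(324/4) = 0 · 54 = 0
  d = 6: μ(6) · φ(324/6) = 1 · 18 = 18
  d = 9: μ(9) · φ(324/9) = 0 · 12 = 0
  d = 12: μ(12) · φ(324/12) = 0 · 18 = 0
  d = 18: μ(18) · φ(324/18) = 0 · 6 = 0
  d = 27: μ(27) · φ(324/27) = 0 · 4 = 0
  d = 36: μ(36) · φ(324/36) = 0 · 6 = 0
  d = 54: μ(54) · φ(324/54) = 0 · 2 = 0
  d = 81: μ(81) · φ(324/81) = 0 · 2 = 0
  d = 108: μ(108) · φ(324/108) = 0 · 2 = 0
  d = 162: μ(162) · φ(324/162) = 0 · 1 = 0
  d = 324: μ(324) · φ(324/324) = 0 · 1 = 0
Summing: (μ * φ)(324) = 108 + -54 + -36 + 0 + 18 + 0 + 0 + 0 + 0 + 0 + 0 + 0 + 0 + 0 + 0 = 36.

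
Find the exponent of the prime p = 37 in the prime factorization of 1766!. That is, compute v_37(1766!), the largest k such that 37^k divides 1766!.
v_37(1766!) = 48

Legendre's formula: v_p(n!) = Σ_{k ≥ 1} ⌊n / p^k⌋. For p = 37, n = 1766, the terms are:
  ⌊1766/37^1⌋ = ⌊1766/37⌋ = 47
  ⌊1766/37^2⌋ = ⌊1766/1369⌋ = 1
(the next term ⌊1766/37^3⌋ = 0, terminating the sum). Summing: v_37(1766!) = 47 + 1 = 48.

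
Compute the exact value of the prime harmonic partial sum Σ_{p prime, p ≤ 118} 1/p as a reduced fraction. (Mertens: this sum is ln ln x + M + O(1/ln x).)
Σ 1/p = 58472171373748331322981543916880425472323867753/31610054640417607788145206291543662493274686990

π(118) = 30, so the primes ≤ 118 are [2, 3, 5, 7, 11, 13, 17, 19, 23, 29, 31, 37, 41, 43, 47, 53, 59, 61, 67, 71, 73, 79, 83, 89, 97, 101, 103, 107, 109, 113]. Summing 1/p over these primes: 58472171373748331322981543916880425472323867753/31610054640417607788145206291543662493274686990 ≈ 1.8498. Mertens estimate ln ln(118) + 0.2615 ≈ 1.8240.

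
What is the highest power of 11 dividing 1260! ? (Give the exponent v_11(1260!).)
v_11(1260!) = 124

Legendre's formula: v_p(n!) = Σ_{k ≥ 1} ⌊n / p^k⌋. For p = 11, n = 1260, the terms are:
  ⌊1260/11^1⌋ = ⌊1260/11⌋ = 114
  ⌊1260/11^2⌋ = ⌊1260/121⌋ = 10
(the next term ⌊1260/11^3⌋ = 0, terminating the sum). Summing: v_11(1260!) = 114 + 10 = 124.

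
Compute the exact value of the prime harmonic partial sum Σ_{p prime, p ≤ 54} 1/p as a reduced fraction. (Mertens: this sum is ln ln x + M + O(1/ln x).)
Σ 1/p = 54766551458687142251/32589158477190044730

π(54) = 16, so the primes ≤ 54 are [2, 3, 5, 7, 11, 13, 17, 19, 23, 29, 31, 37, 41, 43, 47, 53]. Summing 1/p over these primes: 54766551458687142251/32589158477190044730 ≈ 1.6805. Mertens estimate ln ln(54) + 0.2615 ≈ 1.6450.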